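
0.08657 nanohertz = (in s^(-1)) 8.657e-11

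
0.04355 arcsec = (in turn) 3.36e-08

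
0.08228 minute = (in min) 0.08228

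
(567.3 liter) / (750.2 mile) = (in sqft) 5.058e-06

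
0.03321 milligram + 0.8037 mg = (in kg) 8.369e-07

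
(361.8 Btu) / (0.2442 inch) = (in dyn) 6.154e+12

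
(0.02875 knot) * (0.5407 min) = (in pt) 1360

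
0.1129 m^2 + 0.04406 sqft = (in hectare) 1.17e-05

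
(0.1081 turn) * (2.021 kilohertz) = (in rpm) 1.311e+04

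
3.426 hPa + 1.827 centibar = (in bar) 0.0217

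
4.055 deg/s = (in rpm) 0.6758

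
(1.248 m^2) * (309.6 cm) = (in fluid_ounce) 1.307e+05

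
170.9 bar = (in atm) 168.7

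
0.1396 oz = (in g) 3.958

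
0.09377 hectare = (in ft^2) 1.009e+04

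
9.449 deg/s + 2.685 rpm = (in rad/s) 0.4461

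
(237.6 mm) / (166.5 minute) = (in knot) 4.623e-05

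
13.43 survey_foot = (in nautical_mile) 0.00221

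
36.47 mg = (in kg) 3.647e-05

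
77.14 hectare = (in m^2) 7.714e+05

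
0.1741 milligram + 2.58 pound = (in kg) 1.17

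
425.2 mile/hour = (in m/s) 190.1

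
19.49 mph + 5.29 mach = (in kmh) 6516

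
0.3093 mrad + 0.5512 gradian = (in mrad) 8.968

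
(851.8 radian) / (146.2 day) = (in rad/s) 6.743e-05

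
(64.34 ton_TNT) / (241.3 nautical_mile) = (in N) 6.024e+05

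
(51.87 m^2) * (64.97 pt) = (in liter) 1189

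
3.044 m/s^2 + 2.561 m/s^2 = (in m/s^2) 5.605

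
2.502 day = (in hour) 60.05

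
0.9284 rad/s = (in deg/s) 53.19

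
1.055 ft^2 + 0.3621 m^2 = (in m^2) 0.4601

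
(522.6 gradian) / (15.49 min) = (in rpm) 0.08434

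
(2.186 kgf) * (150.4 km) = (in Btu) 3056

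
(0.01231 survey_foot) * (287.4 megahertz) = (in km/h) 3.882e+06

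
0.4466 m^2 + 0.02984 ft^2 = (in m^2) 0.4494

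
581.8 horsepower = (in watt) 4.338e+05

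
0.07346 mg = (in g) 7.346e-05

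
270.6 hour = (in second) 9.742e+05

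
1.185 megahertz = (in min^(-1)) 7.11e+07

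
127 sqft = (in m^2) 11.8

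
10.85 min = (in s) 651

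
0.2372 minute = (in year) 4.513e-07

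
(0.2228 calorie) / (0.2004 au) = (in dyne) 3.109e-06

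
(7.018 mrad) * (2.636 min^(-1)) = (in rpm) 0.002944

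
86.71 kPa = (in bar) 0.8671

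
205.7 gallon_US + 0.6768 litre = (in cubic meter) 0.7793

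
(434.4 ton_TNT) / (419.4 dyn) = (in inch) 1.706e+16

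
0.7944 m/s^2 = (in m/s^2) 0.7944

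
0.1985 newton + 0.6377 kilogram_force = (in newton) 6.452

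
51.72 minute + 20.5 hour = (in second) 7.69e+04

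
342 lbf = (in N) 1521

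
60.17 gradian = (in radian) 0.9451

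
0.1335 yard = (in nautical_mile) 6.591e-05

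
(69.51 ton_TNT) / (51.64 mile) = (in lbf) 7.867e+05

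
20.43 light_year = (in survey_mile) 1.201e+14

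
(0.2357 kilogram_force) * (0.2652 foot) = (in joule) 0.1868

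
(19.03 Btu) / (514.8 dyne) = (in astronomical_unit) 2.607e-05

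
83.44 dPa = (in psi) 0.00121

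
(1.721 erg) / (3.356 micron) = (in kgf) 0.005229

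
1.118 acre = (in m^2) 4524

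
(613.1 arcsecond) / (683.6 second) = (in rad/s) 4.348e-06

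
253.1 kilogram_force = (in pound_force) 558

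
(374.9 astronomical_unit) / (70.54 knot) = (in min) 2.576e+10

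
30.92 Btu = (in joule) 3.262e+04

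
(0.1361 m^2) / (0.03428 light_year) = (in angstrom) 4.197e-06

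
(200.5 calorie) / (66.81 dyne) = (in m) 1.256e+06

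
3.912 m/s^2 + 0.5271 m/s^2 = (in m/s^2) 4.439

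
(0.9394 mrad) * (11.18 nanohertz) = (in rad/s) 1.05e-11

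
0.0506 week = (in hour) 8.501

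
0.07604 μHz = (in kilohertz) 7.604e-11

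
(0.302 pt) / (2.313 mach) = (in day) 1.566e-12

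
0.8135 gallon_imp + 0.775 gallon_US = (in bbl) 0.04171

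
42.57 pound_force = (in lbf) 42.57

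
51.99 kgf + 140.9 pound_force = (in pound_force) 255.5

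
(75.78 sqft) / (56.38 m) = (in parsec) 4.047e-18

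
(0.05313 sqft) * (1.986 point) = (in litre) 0.003458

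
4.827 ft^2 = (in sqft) 4.827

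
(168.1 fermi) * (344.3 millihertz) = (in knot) 1.125e-13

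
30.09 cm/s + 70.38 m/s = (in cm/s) 7068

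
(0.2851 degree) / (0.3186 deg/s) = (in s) 0.8949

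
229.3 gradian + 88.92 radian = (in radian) 92.52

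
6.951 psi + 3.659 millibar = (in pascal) 4.829e+04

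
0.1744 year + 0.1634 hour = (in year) 0.1744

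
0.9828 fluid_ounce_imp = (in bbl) 0.0001756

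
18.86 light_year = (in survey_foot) 5.854e+17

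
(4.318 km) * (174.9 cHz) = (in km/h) 2.719e+04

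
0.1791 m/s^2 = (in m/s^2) 0.1791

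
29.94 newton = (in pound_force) 6.731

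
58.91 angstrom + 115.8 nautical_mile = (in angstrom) 2.145e+15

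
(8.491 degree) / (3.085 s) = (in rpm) 0.4587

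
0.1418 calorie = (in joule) 0.5933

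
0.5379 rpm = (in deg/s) 3.227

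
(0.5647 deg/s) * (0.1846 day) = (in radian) 157.2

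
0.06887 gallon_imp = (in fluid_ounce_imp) 11.02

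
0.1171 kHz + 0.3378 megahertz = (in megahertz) 0.3379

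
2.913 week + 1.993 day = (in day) 22.38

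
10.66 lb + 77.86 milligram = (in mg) 4.835e+06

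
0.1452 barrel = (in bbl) 0.1452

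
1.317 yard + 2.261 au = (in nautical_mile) 1.826e+08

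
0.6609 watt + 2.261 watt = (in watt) 2.922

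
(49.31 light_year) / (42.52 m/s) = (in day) 1.27e+11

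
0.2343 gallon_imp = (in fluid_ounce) 36.02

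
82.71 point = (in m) 0.02918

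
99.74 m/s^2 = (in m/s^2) 99.74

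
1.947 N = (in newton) 1.947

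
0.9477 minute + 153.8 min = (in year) 0.0002944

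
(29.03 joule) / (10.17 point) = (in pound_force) 1819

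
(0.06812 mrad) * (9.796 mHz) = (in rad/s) 6.673e-07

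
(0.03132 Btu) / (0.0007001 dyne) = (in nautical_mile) 2.549e+06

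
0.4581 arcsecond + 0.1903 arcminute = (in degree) 0.003299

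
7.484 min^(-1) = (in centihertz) 12.47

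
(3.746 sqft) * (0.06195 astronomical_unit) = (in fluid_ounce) 1.091e+14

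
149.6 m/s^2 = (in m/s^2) 149.6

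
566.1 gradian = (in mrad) 8892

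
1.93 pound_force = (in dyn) 8.585e+05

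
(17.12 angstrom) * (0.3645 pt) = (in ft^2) 2.37e-12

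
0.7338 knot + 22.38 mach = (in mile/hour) 1.705e+04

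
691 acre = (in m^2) 2.796e+06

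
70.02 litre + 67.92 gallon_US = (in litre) 327.1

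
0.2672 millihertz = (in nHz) 2.672e+05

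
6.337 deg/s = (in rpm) 1.056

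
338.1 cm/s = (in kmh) 12.17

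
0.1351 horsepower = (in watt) 100.7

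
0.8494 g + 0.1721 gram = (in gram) 1.022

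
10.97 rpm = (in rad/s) 1.149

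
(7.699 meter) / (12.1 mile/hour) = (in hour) 0.0003954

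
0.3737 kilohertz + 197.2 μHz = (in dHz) 3737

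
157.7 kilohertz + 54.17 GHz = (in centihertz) 5.417e+12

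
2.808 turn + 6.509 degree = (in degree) 1017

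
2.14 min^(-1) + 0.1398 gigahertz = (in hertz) 1.398e+08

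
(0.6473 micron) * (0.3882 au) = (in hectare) 3.759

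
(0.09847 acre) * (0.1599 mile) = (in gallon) 2.709e+07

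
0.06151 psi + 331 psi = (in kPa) 2283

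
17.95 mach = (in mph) 1.367e+04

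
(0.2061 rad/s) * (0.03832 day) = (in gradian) 4.344e+04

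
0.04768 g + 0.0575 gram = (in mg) 105.2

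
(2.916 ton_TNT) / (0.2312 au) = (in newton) 0.3527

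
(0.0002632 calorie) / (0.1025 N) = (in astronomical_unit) 7.182e-14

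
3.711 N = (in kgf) 0.3784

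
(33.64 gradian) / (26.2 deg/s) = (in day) 1.337e-05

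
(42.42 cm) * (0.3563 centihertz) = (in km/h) 0.005441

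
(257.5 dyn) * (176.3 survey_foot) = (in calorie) 0.03307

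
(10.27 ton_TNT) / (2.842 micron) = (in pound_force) 3.399e+15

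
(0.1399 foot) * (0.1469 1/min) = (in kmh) 0.0003758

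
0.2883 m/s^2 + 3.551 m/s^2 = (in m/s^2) 3.839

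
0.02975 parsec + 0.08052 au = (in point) 2.602e+18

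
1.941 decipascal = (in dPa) 1.941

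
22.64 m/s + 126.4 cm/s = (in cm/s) 2390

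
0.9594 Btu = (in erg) 1.012e+10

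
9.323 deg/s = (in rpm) 1.554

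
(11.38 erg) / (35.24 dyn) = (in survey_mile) 2.007e-06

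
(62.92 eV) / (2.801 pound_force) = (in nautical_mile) 4.369e-22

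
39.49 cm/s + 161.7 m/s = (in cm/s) 1.621e+04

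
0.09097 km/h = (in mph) 0.05653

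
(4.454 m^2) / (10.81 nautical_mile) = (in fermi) 2.225e+11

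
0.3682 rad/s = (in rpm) 3.516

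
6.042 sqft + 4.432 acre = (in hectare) 1.794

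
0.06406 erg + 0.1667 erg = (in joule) 2.308e-08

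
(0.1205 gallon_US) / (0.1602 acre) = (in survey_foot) 2.308e-06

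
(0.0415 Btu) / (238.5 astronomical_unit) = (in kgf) 1.251e-13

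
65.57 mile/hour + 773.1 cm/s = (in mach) 0.1088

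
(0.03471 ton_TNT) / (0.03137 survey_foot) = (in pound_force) 3.415e+09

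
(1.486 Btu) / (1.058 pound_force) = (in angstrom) 3.331e+12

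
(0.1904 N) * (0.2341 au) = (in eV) 4.162e+28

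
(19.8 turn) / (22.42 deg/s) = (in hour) 0.08831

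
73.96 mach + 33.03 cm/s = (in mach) 73.96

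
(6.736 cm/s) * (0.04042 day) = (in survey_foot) 771.8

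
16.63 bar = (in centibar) 1663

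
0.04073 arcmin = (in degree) 0.0006788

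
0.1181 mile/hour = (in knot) 0.1026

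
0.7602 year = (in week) 39.64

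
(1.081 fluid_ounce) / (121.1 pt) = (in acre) 1.849e-07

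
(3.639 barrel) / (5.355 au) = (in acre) 1.785e-16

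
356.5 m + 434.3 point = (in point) 1.011e+06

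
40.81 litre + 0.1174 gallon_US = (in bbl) 0.2595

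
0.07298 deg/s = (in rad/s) 0.001274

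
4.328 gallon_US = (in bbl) 0.103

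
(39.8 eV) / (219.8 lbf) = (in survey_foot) 2.14e-20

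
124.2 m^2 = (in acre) 0.03069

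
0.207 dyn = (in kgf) 2.111e-07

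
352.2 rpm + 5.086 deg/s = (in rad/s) 36.97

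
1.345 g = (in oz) 0.04744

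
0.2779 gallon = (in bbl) 0.006617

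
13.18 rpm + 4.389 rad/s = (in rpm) 55.09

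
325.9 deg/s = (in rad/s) 5.688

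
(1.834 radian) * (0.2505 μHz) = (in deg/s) 2.632e-05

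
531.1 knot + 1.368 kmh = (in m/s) 273.6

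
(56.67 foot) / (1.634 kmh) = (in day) 0.0004405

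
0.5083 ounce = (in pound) 0.03177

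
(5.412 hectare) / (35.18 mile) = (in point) 2710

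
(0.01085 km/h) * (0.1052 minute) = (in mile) 1.182e-05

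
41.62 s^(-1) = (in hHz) 0.4162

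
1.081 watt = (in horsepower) 0.00145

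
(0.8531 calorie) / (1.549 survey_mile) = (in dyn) 143.2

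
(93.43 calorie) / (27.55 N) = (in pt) 4.022e+04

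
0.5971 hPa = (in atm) 0.0005893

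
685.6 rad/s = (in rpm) 6547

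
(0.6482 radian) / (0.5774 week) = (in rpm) 1.773e-05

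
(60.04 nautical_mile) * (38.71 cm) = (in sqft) 4.633e+05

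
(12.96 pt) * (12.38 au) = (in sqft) 9.114e+10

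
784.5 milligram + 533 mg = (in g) 1.317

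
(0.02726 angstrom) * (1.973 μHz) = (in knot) 1.045e-17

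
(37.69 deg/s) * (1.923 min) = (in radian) 75.9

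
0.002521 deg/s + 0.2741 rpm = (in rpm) 0.2745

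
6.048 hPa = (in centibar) 0.6048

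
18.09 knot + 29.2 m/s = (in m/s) 38.51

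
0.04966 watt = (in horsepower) 6.66e-05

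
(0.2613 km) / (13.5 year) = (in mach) 1.803e-09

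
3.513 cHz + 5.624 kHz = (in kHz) 5.624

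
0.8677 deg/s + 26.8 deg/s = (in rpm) 4.611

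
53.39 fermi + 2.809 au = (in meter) 4.202e+11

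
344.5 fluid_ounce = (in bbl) 0.06408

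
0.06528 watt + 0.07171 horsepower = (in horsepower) 0.0718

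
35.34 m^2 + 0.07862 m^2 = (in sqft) 381.2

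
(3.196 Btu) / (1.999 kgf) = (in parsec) 5.574e-15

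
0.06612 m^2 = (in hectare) 6.612e-06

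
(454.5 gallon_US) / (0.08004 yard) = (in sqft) 253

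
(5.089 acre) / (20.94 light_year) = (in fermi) 104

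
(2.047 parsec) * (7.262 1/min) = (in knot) 1.486e+16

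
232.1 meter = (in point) 6.579e+05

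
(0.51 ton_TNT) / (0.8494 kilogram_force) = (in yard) 2.802e+08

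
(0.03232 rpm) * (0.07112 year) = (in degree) 4.349e+05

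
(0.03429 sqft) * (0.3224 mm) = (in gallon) 0.0002713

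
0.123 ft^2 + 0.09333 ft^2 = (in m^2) 0.0201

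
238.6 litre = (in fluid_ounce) 8068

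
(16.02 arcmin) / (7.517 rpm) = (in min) 9.867e-05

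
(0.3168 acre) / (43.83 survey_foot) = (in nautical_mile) 0.05182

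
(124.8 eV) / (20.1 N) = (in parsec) 3.224e-35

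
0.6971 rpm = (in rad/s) 0.073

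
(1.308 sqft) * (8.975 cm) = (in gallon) 2.881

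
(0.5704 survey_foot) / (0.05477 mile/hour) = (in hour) 0.001972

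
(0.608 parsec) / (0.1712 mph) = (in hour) 6.809e+13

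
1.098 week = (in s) 6.641e+05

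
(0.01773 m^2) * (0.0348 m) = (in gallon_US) 0.163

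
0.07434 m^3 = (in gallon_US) 19.64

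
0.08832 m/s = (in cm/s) 8.832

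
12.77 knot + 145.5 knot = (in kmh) 293.1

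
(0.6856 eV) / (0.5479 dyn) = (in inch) 7.893e-13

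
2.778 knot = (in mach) 0.004197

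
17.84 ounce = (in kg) 0.5058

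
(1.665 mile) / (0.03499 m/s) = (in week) 0.1266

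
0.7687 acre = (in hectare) 0.3111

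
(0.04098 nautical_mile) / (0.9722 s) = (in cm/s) 7807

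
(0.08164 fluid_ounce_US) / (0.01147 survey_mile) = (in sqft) 1.408e-06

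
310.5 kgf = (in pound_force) 684.5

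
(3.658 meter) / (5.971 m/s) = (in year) 1.943e-08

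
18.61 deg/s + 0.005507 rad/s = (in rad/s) 0.3303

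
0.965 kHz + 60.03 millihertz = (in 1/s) 965.1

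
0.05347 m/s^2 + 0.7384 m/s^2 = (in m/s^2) 0.7919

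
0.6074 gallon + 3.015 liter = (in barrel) 0.03343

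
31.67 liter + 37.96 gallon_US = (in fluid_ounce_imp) 6172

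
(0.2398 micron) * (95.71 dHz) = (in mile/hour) 5.134e-06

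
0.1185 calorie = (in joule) 0.4958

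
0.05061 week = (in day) 0.3543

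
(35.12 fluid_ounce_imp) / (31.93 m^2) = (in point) 0.08859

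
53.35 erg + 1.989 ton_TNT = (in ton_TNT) 1.989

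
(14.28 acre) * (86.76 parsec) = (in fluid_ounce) 5.231e+27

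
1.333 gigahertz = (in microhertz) 1.333e+15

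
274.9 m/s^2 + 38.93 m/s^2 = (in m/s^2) 313.8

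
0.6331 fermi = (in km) 6.331e-19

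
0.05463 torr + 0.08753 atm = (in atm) 0.0876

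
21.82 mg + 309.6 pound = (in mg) 1.404e+08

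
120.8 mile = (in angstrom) 1.944e+15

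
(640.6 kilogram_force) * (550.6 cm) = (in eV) 2.159e+23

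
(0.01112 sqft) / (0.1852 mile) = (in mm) 0.003466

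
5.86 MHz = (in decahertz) 5.86e+05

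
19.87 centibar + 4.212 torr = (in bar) 0.2043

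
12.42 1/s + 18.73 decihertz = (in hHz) 0.1429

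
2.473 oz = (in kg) 0.07011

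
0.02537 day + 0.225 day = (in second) 2.163e+04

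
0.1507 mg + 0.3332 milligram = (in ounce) 1.707e-05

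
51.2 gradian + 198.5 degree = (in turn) 0.6794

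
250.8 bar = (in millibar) 2.508e+05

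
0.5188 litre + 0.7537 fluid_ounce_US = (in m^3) 0.0005411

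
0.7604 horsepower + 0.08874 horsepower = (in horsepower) 0.8491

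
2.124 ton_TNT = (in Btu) 8.423e+06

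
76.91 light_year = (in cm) 7.276e+19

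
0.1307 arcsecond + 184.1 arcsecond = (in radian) 0.0008932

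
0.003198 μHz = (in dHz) 3.198e-08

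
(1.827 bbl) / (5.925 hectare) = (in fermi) 4.902e+09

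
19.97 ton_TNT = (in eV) 5.215e+29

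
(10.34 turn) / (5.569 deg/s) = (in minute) 11.14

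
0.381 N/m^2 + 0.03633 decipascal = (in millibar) 0.003846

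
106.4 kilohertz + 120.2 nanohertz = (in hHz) 1064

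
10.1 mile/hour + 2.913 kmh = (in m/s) 5.324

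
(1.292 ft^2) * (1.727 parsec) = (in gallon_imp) 1.407e+18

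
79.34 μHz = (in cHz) 0.007934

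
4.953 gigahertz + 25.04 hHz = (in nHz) 4.953e+18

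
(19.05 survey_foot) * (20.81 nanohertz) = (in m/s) 1.208e-07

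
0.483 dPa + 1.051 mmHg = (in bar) 0.001402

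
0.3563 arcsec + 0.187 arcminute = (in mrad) 0.05612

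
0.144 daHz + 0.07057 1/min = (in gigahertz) 1.441e-09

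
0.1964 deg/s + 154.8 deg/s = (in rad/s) 2.705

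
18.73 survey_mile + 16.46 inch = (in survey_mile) 18.73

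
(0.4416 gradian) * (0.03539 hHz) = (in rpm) 0.2344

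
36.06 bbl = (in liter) 5733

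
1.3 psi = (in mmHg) 67.23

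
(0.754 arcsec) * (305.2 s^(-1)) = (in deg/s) 0.06392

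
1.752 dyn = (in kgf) 1.787e-06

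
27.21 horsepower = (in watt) 2.029e+04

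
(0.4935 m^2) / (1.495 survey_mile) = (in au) 1.371e-15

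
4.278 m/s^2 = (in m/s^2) 4.278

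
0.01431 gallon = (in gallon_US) 0.01431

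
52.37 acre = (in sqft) 2.281e+06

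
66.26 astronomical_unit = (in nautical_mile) 5.352e+09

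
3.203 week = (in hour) 538.1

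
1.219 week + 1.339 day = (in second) 8.529e+05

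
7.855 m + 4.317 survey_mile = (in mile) 4.322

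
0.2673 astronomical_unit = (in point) 1.134e+14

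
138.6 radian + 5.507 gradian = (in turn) 22.07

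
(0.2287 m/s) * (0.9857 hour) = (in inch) 3.195e+04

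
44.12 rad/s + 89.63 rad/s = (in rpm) 1277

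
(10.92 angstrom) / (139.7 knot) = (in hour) 4.221e-15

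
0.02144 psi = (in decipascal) 1478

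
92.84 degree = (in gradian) 103.2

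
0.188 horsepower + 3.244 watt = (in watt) 143.4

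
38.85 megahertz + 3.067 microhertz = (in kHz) 3.885e+04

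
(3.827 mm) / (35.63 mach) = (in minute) 5.257e-09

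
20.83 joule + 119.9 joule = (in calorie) 33.64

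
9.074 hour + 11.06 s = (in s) 3.268e+04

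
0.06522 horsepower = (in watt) 48.63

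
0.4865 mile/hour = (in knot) 0.4228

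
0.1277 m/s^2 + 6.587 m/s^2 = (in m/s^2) 6.715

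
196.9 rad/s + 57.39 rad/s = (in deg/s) 1.457e+04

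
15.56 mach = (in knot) 1.03e+04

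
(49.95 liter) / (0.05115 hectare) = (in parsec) 3.165e-21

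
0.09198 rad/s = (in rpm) 0.8783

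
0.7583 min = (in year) 1.443e-06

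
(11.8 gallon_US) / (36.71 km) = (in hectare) 1.217e-10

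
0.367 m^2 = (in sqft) 3.95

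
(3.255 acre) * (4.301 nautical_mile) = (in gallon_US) 2.772e+10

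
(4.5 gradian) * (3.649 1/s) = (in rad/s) 0.2579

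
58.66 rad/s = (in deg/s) 3361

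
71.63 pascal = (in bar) 0.0007163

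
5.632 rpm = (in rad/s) 0.5898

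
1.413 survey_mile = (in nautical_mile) 1.228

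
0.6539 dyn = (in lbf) 1.47e-06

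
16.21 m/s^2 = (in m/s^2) 16.21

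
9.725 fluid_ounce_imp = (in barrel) 0.001738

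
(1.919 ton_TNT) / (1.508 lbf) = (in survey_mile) 7.438e+05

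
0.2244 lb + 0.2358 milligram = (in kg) 0.1018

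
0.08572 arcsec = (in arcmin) 0.001429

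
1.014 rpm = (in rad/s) 0.1062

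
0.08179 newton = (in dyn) 8179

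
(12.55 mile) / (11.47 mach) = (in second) 5.171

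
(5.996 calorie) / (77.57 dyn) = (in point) 9.168e+07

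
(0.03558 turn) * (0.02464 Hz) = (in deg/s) 0.3156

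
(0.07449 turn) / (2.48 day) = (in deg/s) 0.0001252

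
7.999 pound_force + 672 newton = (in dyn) 7.076e+07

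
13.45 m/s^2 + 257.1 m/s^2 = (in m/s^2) 270.6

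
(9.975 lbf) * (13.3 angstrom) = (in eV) 3.683e+11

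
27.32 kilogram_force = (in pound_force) 60.23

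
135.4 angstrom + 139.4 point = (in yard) 0.05378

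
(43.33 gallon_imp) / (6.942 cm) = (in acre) 0.0007012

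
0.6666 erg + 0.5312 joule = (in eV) 3.315e+18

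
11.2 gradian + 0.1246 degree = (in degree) 10.2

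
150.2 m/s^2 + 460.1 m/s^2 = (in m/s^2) 610.3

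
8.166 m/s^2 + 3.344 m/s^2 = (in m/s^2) 11.51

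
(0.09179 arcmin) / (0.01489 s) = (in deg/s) 0.1027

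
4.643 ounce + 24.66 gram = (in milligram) 1.563e+05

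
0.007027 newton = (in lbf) 0.00158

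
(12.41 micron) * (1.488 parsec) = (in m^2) 5.698e+11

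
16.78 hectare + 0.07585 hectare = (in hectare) 16.86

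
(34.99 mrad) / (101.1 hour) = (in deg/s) 5.508e-06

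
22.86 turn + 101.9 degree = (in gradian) 9257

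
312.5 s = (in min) 5.208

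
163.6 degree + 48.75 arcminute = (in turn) 0.4567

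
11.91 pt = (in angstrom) 4.202e+07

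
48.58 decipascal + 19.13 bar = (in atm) 18.88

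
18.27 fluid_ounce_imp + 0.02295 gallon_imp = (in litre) 0.6234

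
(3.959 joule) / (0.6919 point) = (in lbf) 3646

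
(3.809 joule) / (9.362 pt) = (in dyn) 1.153e+08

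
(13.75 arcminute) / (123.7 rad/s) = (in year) 1.025e-12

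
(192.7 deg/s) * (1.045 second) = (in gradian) 223.7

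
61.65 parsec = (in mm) 1.902e+21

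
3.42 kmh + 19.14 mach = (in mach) 19.14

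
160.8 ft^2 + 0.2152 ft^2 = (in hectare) 0.001496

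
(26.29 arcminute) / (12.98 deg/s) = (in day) 3.907e-07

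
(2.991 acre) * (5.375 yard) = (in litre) 5.949e+07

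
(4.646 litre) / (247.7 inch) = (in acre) 1.825e-07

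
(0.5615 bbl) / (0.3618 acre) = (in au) 4.076e-16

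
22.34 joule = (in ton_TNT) 5.339e-09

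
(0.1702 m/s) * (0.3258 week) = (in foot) 1.1e+05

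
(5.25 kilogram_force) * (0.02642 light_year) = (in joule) 1.287e+16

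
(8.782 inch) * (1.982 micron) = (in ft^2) 4.759e-06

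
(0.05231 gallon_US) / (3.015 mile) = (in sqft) 4.393e-07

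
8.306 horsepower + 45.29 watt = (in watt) 6239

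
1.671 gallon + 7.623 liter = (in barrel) 0.08773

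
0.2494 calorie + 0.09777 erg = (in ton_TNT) 2.494e-10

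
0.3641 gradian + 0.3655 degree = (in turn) 0.001926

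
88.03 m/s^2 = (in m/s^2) 88.03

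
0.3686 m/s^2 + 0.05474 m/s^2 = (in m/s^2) 0.4233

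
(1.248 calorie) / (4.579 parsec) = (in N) 3.696e-17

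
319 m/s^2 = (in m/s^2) 319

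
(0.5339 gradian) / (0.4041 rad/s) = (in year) 6.581e-10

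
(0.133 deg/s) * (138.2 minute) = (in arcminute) 6.617e+04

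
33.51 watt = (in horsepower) 0.04494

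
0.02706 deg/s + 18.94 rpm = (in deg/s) 113.7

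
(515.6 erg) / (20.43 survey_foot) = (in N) 8.28e-06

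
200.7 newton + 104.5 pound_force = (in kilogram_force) 67.87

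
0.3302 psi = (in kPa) 2.277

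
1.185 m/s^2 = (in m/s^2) 1.185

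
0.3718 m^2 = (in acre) 9.187e-05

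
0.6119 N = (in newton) 0.6119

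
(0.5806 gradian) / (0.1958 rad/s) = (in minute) 0.0007763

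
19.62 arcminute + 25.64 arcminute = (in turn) 0.002095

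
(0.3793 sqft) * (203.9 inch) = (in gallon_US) 48.21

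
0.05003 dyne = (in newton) 5.003e-07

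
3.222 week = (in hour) 541.3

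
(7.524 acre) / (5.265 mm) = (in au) 3.866e-05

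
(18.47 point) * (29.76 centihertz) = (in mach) 5.695e-06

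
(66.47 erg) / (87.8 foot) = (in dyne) 0.02484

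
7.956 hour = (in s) 2.864e+04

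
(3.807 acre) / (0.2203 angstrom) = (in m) 6.993e+14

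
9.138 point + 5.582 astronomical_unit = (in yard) 9.132e+11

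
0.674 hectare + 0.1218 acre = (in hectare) 0.7233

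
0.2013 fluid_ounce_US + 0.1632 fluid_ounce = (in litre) 0.01078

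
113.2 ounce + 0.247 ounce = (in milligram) 3.216e+06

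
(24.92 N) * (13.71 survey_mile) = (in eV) 3.432e+24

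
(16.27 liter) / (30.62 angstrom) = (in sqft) 5.719e+07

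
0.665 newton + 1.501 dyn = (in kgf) 0.06781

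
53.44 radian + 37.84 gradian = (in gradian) 3440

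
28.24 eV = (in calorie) 1.081e-18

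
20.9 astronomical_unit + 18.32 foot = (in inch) 1.231e+14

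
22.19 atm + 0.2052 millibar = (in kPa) 2248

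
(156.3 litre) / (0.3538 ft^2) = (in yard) 5.2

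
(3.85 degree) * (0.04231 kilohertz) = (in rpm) 27.15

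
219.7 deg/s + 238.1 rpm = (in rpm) 274.7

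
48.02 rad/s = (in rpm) 458.6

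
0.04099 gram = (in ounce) 0.001446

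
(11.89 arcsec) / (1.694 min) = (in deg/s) 3.249e-05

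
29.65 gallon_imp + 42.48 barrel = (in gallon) 1820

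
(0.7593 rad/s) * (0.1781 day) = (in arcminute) 4.017e+07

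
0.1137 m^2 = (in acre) 2.81e-05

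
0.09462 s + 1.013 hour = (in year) 0.0001156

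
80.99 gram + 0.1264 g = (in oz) 2.861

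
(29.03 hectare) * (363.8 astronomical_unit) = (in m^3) 1.58e+19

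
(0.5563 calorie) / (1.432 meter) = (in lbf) 0.3654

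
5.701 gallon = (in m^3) 0.02158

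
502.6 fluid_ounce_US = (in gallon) 3.927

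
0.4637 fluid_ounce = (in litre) 0.01371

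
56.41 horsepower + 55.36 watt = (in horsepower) 56.48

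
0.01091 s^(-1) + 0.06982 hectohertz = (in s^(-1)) 6.993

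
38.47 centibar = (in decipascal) 3.847e+05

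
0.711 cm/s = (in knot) 0.01382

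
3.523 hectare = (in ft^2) 3.792e+05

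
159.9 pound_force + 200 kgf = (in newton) 2673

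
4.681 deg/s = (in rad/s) 0.0817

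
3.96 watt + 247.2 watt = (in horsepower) 0.3368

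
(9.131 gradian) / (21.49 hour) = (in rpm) 1.77e-05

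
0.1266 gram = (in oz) 0.004466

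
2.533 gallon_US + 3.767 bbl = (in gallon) 160.7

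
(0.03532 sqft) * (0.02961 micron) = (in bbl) 6.111e-10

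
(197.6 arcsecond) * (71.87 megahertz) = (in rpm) 6.575e+05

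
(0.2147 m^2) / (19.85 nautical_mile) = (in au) 3.904e-17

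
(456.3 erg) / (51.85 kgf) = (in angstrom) 897.4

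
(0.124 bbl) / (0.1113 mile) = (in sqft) 0.001185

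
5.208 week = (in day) 36.46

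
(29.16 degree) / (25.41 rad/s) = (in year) 6.351e-10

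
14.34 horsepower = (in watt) 1.069e+04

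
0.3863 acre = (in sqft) 1.683e+04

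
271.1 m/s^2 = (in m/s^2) 271.1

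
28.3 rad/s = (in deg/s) 1621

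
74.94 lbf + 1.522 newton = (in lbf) 75.28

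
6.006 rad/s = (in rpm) 57.35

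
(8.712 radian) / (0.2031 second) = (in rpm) 409.6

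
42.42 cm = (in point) 1202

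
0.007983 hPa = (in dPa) 7.983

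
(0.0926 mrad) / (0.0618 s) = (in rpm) 0.01431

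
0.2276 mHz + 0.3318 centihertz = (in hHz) 3.546e-05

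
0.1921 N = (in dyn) 1.921e+04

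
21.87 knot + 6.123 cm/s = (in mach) 0.03322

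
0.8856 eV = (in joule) 1.419e-19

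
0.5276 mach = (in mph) 401.9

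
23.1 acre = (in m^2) 9.348e+04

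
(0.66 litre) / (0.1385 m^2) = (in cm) 0.4765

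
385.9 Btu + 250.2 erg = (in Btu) 385.9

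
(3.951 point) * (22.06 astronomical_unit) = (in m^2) 4.6e+09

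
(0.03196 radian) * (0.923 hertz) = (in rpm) 0.2817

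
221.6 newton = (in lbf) 49.82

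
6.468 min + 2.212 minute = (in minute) 8.68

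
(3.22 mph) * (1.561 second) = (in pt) 6369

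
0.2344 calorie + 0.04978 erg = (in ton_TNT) 2.344e-10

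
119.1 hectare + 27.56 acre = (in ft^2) 1.402e+07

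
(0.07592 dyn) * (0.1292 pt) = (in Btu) 3.28e-14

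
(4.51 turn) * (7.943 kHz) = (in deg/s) 1.29e+07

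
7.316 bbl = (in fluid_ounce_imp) 4.094e+04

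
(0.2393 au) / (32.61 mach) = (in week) 5.331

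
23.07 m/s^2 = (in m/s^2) 23.07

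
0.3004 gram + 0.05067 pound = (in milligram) 2.328e+04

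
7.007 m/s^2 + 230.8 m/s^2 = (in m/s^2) 237.8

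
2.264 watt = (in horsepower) 0.003036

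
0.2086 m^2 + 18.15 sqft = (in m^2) 1.895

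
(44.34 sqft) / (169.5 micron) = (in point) 6.889e+07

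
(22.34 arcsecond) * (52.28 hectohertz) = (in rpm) 5.407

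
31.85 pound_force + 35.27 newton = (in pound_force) 39.78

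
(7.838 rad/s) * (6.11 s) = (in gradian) 3049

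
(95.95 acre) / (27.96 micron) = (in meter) 1.389e+10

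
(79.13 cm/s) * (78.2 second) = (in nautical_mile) 0.03341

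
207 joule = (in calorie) 49.47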